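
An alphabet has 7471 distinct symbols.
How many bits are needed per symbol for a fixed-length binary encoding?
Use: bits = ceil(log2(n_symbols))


log2(7471) = 12.8671
Bracket: 2^12 = 4096 < 7471 <= 2^13 = 8192
So ceil(log2(7471)) = 13

bits = ceil(log2(7471)) = ceil(12.8671) = 13 bits


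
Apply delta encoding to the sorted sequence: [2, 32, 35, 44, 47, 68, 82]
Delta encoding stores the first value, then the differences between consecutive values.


First value: 2
Deltas:
  32 - 2 = 30
  35 - 32 = 3
  44 - 35 = 9
  47 - 44 = 3
  68 - 47 = 21
  82 - 68 = 14


Delta encoded: [2, 30, 3, 9, 3, 21, 14]


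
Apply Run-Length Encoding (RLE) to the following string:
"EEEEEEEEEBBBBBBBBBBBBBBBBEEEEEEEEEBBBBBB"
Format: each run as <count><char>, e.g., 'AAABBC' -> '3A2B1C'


Scanning runs left to right:
  i=0: run of 'E' x 9 -> '9E'
  i=9: run of 'B' x 16 -> '16B'
  i=25: run of 'E' x 9 -> '9E'
  i=34: run of 'B' x 6 -> '6B'

RLE = 9E16B9E6B


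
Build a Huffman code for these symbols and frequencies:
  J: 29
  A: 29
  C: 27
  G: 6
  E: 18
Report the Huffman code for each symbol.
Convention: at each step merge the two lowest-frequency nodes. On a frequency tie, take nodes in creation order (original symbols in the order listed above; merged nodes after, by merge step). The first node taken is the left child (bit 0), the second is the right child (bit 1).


Huffman tree construction:
Step 1: Merge G(6) + E(18) = 24
Step 2: Merge (G+E)(24) + C(27) = 51
Step 3: Merge J(29) + A(29) = 58
Step 4: Merge ((G+E)+C)(51) + (J+A)(58) = 109
Read each symbol's code off the tree from the root (left child = 0, right child = 1).

Codes:
  J: 10 (length 2)
  A: 11 (length 2)
  C: 01 (length 2)
  G: 000 (length 3)
  E: 001 (length 3)
Average code length: 242/109 = 2.2202 bits/symbol


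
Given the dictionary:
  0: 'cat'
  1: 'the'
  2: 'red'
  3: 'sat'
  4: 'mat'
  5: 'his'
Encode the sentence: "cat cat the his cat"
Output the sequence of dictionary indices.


Look up each word in the dictionary:
  'cat' -> 0
  'cat' -> 0
  'the' -> 1
  'his' -> 5
  'cat' -> 0

Encoded: [0, 0, 1, 5, 0]


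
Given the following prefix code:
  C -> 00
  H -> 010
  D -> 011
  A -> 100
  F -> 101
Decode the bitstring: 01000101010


Decoding step by step:
Bits 010 -> H
Bits 00 -> C
Bits 101 -> F
Bits 010 -> H


Decoded message: HCFH


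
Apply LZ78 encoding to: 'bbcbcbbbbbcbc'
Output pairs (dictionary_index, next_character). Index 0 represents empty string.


LZ78 encoding steps:
Dictionary: {0: ''}
Step 1: w='' (idx 0), next='b' -> output (0, 'b'), add 'b' as idx 1
Step 2: w='b' (idx 1), next='c' -> output (1, 'c'), add 'bc' as idx 2
Step 3: w='bc' (idx 2), next='b' -> output (2, 'b'), add 'bcb' as idx 3
Step 4: w='b' (idx 1), next='b' -> output (1, 'b'), add 'bb' as idx 4
Step 5: w='bb' (idx 4), next='c' -> output (4, 'c'), add 'bbc' as idx 5
Step 6: w='bc' (idx 2), end of input -> output (2, '')


Encoded: [(0, 'b'), (1, 'c'), (2, 'b'), (1, 'b'), (4, 'c'), (2, '')]


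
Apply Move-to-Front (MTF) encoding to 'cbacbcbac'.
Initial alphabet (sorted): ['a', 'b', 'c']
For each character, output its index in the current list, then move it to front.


MTF encoding:
'c': index 2 in ['a', 'b', 'c'] -> ['c', 'a', 'b']
'b': index 2 in ['c', 'a', 'b'] -> ['b', 'c', 'a']
'a': index 2 in ['b', 'c', 'a'] -> ['a', 'b', 'c']
'c': index 2 in ['a', 'b', 'c'] -> ['c', 'a', 'b']
'b': index 2 in ['c', 'a', 'b'] -> ['b', 'c', 'a']
'c': index 1 in ['b', 'c', 'a'] -> ['c', 'b', 'a']
'b': index 1 in ['c', 'b', 'a'] -> ['b', 'c', 'a']
'a': index 2 in ['b', 'c', 'a'] -> ['a', 'b', 'c']
'c': index 2 in ['a', 'b', 'c'] -> ['c', 'a', 'b']


Output: [2, 2, 2, 2, 2, 1, 1, 2, 2]


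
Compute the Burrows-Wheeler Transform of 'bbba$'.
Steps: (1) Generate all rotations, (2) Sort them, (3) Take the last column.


Rotations (sorted):
  0: $bbba -> last char: a
  1: a$bbb -> last char: b
  2: ba$bb -> last char: b
  3: bba$b -> last char: b
  4: bbba$ -> last char: $


BWT = abbb$


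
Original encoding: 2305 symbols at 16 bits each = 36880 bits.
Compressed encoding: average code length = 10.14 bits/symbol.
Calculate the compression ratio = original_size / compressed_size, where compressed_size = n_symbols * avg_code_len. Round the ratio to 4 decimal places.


original_size = n_symbols * orig_bits = 2305 * 16 = 36880 bits
compressed_size = n_symbols * avg_code_len = 2305 * 10.14 = 23372.7 bits
ratio = original_size / compressed_size = 36880 / 23372.7 = 1.5779

Compression ratio = 1.5779


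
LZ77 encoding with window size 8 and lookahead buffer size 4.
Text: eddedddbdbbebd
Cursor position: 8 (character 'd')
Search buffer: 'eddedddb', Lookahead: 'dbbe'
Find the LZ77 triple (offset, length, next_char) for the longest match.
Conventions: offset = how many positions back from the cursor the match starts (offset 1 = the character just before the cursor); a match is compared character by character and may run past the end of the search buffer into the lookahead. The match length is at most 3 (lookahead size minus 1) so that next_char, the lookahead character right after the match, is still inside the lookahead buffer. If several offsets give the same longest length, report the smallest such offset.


Try each offset into the search buffer:
  offset=1 (pos 7, char 'b'): match length 0
  offset=2 (pos 6, char 'd'): match length 2
  offset=3 (pos 5, char 'd'): match length 1
  offset=4 (pos 4, char 'd'): match length 1
  offset=5 (pos 3, char 'e'): match length 0
  offset=6 (pos 2, char 'd'): match length 1
  offset=7 (pos 1, char 'd'): match length 1
  offset=8 (pos 0, char 'e'): match length 0
Longest match has length 2 at offset 2.
next_char = character at position 8 + 2 = 10 -> 'b'

Best match: offset=2, length=2 (matching 'db' starting at position 6)
LZ77 triple: (2, 2, 'b')


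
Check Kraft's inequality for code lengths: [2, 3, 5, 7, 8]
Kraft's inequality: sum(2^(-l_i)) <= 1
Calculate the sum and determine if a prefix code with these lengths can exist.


Sum = 2^(-2) + 2^(-3) + 2^(-5) + 2^(-7) + 2^(-8)
    = 0.25 + 0.125 + 0.03125 + 0.0078125 + 0.00390625
    = 107/256 = 0.41796875
Since 0.41796875 <= 1, Kraft's inequality IS satisfied.
A prefix code with these lengths CAN exist.

Kraft sum = 0.41796875. Satisfied.


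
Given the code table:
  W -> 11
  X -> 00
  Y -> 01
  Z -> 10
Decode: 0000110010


Decoding:
00 -> X
00 -> X
11 -> W
00 -> X
10 -> Z


Result: XXWXZ


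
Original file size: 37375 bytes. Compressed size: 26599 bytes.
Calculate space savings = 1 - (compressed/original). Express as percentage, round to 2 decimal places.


ratio = compressed/original = 26599/37375 = 0.711679
savings = 1 - ratio = 1 - 0.711679 = 0.288321
as a percentage: 0.288321 * 100 = 28.83%

Space savings = 1 - 26599/37375 = 28.83%


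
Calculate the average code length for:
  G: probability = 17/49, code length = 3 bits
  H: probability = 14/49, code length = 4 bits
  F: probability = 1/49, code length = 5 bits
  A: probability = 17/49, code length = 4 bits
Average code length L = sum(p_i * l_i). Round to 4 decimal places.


Weighted contributions p_i * l_i:
  G: (17/49) * 3 = 51/49
  H: (14/49) * 4 = 56/49
  F: (1/49) * 5 = 5/49
  A: (17/49) * 4 = 68/49
Sum = (51 + 56 + 5 + 68)/49 = 180/49

L = 180/49 = 3.6735 bits/symbol


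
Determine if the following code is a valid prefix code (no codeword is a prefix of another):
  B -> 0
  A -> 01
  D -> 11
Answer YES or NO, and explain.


Checking each pair (does one codeword prefix another?):
  B='0' vs A='01': prefix -- VIOLATION

NO -- this is NOT a valid prefix code. B (0) is a prefix of A (01).


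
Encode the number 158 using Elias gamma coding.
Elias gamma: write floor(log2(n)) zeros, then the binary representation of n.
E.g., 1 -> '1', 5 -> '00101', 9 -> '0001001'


num_bits = floor(log2(158)) + 1 = 8
leading_zeros = num_bits - 1 = 7
binary(158) = 10011110

Elias gamma(158) = '0000000' + '10011110' = 000000010011110 (15 bits)


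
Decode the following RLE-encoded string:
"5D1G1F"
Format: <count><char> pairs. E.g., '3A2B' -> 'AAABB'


Expanding each <count><char> pair:
  5D -> 'DDDDD'
  1G -> 'G'
  1F -> 'F'

Decoded = DDDDDGF


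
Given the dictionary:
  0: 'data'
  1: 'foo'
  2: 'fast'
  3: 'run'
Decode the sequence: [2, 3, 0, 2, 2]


Look up each index in the dictionary:
  2 -> 'fast'
  3 -> 'run'
  0 -> 'data'
  2 -> 'fast'
  2 -> 'fast'

Decoded: "fast run data fast fast"


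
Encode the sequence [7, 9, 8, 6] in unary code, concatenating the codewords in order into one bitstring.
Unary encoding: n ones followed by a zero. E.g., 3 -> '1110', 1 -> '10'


Encode each number as n ones followed by a terminating 0:
  7 -> 11111110 (8 bits)
  9 -> 1111111110 (10 bits)
  8 -> 111111110 (9 bits)
  6 -> 1111110 (7 bits)
Total length = 8 + 10 + 9 + 7 = 34 bits.

Unary([7, 9, 8, 6]) = 1111111011111111101111111101111110 (34 bits)


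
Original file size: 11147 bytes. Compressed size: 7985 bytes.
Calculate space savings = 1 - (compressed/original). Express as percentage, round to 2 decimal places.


ratio = compressed/original = 7985/11147 = 0.716336
savings = 1 - ratio = 1 - 0.716336 = 0.283664
as a percentage: 0.283664 * 100 = 28.37%

Space savings = 1 - 7985/11147 = 28.37%


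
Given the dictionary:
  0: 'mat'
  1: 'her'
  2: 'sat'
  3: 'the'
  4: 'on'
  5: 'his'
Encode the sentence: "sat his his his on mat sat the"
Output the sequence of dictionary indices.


Look up each word in the dictionary:
  'sat' -> 2
  'his' -> 5
  'his' -> 5
  'his' -> 5
  'on' -> 4
  'mat' -> 0
  'sat' -> 2
  'the' -> 3

Encoded: [2, 5, 5, 5, 4, 0, 2, 3]


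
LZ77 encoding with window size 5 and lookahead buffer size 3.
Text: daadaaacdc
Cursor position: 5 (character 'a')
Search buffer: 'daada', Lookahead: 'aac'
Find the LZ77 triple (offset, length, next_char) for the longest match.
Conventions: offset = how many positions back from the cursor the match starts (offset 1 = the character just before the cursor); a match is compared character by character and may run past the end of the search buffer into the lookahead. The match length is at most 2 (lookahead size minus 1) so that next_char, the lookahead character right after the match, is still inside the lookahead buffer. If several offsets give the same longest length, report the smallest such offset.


Try each offset into the search buffer:
  offset=1 (pos 4, char 'a'): match length 2
  offset=2 (pos 3, char 'd'): match length 0
  offset=3 (pos 2, char 'a'): match length 1
  offset=4 (pos 1, char 'a'): match length 2
  offset=5 (pos 0, char 'd'): match length 0
Longest match has length 2, found at offsets 1, 4; take the smallest, offset 1.
next_char = character at position 5 + 2 = 7 -> 'c'

Best match: offset=1, length=2 (matching 'aa' starting at position 4)
LZ77 triple: (1, 2, 'c')


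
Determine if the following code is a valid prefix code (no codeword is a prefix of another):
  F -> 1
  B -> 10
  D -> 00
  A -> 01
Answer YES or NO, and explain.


Checking each pair (does one codeword prefix another?):
  F='1' vs B='10': prefix -- VIOLATION

NO -- this is NOT a valid prefix code. F (1) is a prefix of B (10).


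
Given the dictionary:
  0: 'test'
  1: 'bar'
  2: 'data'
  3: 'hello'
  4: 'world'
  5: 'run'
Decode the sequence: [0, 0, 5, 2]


Look up each index in the dictionary:
  0 -> 'test'
  0 -> 'test'
  5 -> 'run'
  2 -> 'data'

Decoded: "test test run data"


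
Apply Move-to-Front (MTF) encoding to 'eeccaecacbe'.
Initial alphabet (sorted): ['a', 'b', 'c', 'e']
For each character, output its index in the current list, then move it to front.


MTF encoding:
'e': index 3 in ['a', 'b', 'c', 'e'] -> ['e', 'a', 'b', 'c']
'e': index 0 in ['e', 'a', 'b', 'c'] -> ['e', 'a', 'b', 'c']
'c': index 3 in ['e', 'a', 'b', 'c'] -> ['c', 'e', 'a', 'b']
'c': index 0 in ['c', 'e', 'a', 'b'] -> ['c', 'e', 'a', 'b']
'a': index 2 in ['c', 'e', 'a', 'b'] -> ['a', 'c', 'e', 'b']
'e': index 2 in ['a', 'c', 'e', 'b'] -> ['e', 'a', 'c', 'b']
'c': index 2 in ['e', 'a', 'c', 'b'] -> ['c', 'e', 'a', 'b']
'a': index 2 in ['c', 'e', 'a', 'b'] -> ['a', 'c', 'e', 'b']
'c': index 1 in ['a', 'c', 'e', 'b'] -> ['c', 'a', 'e', 'b']
'b': index 3 in ['c', 'a', 'e', 'b'] -> ['b', 'c', 'a', 'e']
'e': index 3 in ['b', 'c', 'a', 'e'] -> ['e', 'b', 'c', 'a']


Output: [3, 0, 3, 0, 2, 2, 2, 2, 1, 3, 3]


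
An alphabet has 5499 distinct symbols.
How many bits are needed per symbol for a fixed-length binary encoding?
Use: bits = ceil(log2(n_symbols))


log2(5499) = 12.425
Bracket: 2^12 = 4096 < 5499 <= 2^13 = 8192
So ceil(log2(5499)) = 13

bits = ceil(log2(5499)) = ceil(12.425) = 13 bits


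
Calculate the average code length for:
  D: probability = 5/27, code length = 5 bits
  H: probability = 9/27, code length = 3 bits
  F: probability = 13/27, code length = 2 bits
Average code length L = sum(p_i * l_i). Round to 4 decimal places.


Weighted contributions p_i * l_i:
  D: (5/27) * 5 = 25/27
  H: (9/27) * 3 = 27/27
  F: (13/27) * 2 = 26/27
Sum = (25 + 27 + 26)/27 = 78/27

L = 78/27 = 2.8889 bits/symbol


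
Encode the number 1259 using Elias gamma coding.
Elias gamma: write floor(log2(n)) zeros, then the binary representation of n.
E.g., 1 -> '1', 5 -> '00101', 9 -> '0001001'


num_bits = floor(log2(1259)) + 1 = 11
leading_zeros = num_bits - 1 = 10
binary(1259) = 10011101011

Elias gamma(1259) = '0000000000' + '10011101011' = 000000000010011101011 (21 bits)


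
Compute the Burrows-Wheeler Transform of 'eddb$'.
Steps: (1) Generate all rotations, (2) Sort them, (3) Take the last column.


Rotations (sorted):
  0: $eddb -> last char: b
  1: b$edd -> last char: d
  2: db$ed -> last char: d
  3: ddb$e -> last char: e
  4: eddb$ -> last char: $


BWT = bdde$


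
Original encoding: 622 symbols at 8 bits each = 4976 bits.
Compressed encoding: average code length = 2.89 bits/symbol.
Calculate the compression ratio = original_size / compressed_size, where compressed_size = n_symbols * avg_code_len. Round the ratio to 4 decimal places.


original_size = n_symbols * orig_bits = 622 * 8 = 4976 bits
compressed_size = n_symbols * avg_code_len = 622 * 2.89 = 1797.58 bits
ratio = original_size / compressed_size = 4976 / 1797.58 = 2.7682

Compression ratio = 2.7682


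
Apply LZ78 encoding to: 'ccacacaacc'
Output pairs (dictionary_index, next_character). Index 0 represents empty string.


LZ78 encoding steps:
Dictionary: {0: ''}
Step 1: w='' (idx 0), next='c' -> output (0, 'c'), add 'c' as idx 1
Step 2: w='c' (idx 1), next='a' -> output (1, 'a'), add 'ca' as idx 2
Step 3: w='ca' (idx 2), next='c' -> output (2, 'c'), add 'cac' as idx 3
Step 4: w='' (idx 0), next='a' -> output (0, 'a'), add 'a' as idx 4
Step 5: w='a' (idx 4), next='c' -> output (4, 'c'), add 'ac' as idx 5
Step 6: w='c' (idx 1), end of input -> output (1, '')


Encoded: [(0, 'c'), (1, 'a'), (2, 'c'), (0, 'a'), (4, 'c'), (1, '')]


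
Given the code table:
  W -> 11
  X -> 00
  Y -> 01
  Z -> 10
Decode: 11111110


Decoding:
11 -> W
11 -> W
11 -> W
10 -> Z


Result: WWWZ


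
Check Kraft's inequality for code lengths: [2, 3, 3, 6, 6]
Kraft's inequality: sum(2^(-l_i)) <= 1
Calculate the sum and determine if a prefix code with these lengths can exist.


Sum = 2^(-2) + 2^(-3) + 2^(-3) + 2^(-6) + 2^(-6)
    = 0.25 + 0.125 + 0.125 + 0.015625 + 0.015625
    = 34/64 = 0.53125
Since 0.53125 <= 1, Kraft's inequality IS satisfied.
A prefix code with these lengths CAN exist.

Kraft sum = 0.53125. Satisfied.


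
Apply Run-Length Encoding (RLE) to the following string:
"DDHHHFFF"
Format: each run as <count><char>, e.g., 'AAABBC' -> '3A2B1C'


Scanning runs left to right:
  i=0: run of 'D' x 2 -> '2D'
  i=2: run of 'H' x 3 -> '3H'
  i=5: run of 'F' x 3 -> '3F'

RLE = 2D3H3F


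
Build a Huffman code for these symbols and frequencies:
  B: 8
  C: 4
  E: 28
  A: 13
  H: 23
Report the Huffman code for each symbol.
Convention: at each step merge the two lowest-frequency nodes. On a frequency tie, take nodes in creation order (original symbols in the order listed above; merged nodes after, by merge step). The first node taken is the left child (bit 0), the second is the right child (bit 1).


Huffman tree construction:
Step 1: Merge C(4) + B(8) = 12
Step 2: Merge (C+B)(12) + A(13) = 25
Step 3: Merge H(23) + ((C+B)+A)(25) = 48
Step 4: Merge E(28) + (H+((C+B)+A))(48) = 76
Read each symbol's code off the tree from the root (left child = 0, right child = 1).

Codes:
  B: 1101 (length 4)
  C: 1100 (length 4)
  E: 0 (length 1)
  A: 111 (length 3)
  H: 10 (length 2)
Average code length: 161/76 = 2.1184 bits/symbol


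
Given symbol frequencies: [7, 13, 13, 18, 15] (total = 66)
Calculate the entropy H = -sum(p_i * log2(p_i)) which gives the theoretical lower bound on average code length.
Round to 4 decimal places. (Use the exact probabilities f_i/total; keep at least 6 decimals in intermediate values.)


Per-symbol terms -p_i * log2(p_i) with p_i = f_i/66:
  p = 7/66 = 0.106061: log2(p) = -3.237039, -p*log2(p) = 0.343322
  p = 13/66 = 0.196970: log2(p) = -2.343954, -p*log2(p) = 0.461688
  p = 13/66 = 0.196970: log2(p) = -2.343954, -p*log2(p) = 0.461688
  p = 18/66 = 0.272727: log2(p) = -1.874469, -p*log2(p) = 0.511219
  p = 15/66 = 0.227273: log2(p) = -2.137504, -p*log2(p) = 0.485796
H = 0.343322 + 0.461688 + 0.461688 + 0.511219 + 0.485796 = 2.263713

H = 2.2637 bits/symbol


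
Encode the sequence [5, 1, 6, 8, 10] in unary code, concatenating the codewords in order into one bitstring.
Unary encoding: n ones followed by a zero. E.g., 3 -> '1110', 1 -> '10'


Encode each number as n ones followed by a terminating 0:
  5 -> 111110 (6 bits)
  1 -> 10 (2 bits)
  6 -> 1111110 (7 bits)
  8 -> 111111110 (9 bits)
  10 -> 11111111110 (11 bits)
Total length = 6 + 2 + 7 + 9 + 11 = 35 bits.

Unary([5, 1, 6, 8, 10]) = 11111010111111011111111011111111110 (35 bits)


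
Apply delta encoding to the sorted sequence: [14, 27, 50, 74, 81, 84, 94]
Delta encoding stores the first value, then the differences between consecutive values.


First value: 14
Deltas:
  27 - 14 = 13
  50 - 27 = 23
  74 - 50 = 24
  81 - 74 = 7
  84 - 81 = 3
  94 - 84 = 10


Delta encoded: [14, 13, 23, 24, 7, 3, 10]


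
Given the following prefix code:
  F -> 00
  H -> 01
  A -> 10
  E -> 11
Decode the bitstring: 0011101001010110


Decoding step by step:
Bits 00 -> F
Bits 11 -> E
Bits 10 -> A
Bits 10 -> A
Bits 01 -> H
Bits 01 -> H
Bits 01 -> H
Bits 10 -> A


Decoded message: FEAAHHHA


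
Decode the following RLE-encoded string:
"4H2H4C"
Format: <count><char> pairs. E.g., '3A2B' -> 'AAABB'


Expanding each <count><char> pair:
  4H -> 'HHHH'
  2H -> 'HH'
  4C -> 'CCCC'

Decoded = HHHHHHCCCC


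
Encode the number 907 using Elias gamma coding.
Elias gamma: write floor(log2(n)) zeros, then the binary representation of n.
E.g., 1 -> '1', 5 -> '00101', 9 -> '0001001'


num_bits = floor(log2(907)) + 1 = 10
leading_zeros = num_bits - 1 = 9
binary(907) = 1110001011

Elias gamma(907) = '000000000' + '1110001011' = 0000000001110001011 (19 bits)


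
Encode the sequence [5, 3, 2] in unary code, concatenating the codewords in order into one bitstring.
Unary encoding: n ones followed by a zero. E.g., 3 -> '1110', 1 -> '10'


Encode each number as n ones followed by a terminating 0:
  5 -> 111110 (6 bits)
  3 -> 1110 (4 bits)
  2 -> 110 (3 bits)
Total length = 6 + 4 + 3 = 13 bits.

Unary([5, 3, 2]) = 1111101110110 (13 bits)


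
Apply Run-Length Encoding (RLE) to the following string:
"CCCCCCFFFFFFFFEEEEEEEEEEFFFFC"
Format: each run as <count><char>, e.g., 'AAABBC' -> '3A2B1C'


Scanning runs left to right:
  i=0: run of 'C' x 6 -> '6C'
  i=6: run of 'F' x 8 -> '8F'
  i=14: run of 'E' x 10 -> '10E'
  i=24: run of 'F' x 4 -> '4F'
  i=28: run of 'C' x 1 -> '1C'

RLE = 6C8F10E4F1C


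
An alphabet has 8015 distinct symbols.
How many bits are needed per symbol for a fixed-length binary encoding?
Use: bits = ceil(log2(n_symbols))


log2(8015) = 12.9685
Bracket: 2^12 = 4096 < 8015 <= 2^13 = 8192
So ceil(log2(8015)) = 13

bits = ceil(log2(8015)) = ceil(12.9685) = 13 bits


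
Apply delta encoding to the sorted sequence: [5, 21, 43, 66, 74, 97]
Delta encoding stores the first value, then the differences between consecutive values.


First value: 5
Deltas:
  21 - 5 = 16
  43 - 21 = 22
  66 - 43 = 23
  74 - 66 = 8
  97 - 74 = 23


Delta encoded: [5, 16, 22, 23, 8, 23]


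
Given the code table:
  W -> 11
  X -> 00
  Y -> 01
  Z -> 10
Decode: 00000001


Decoding:
00 -> X
00 -> X
00 -> X
01 -> Y


Result: XXXY


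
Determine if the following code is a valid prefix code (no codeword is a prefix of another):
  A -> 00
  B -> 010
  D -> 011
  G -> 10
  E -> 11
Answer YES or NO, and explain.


Checking each pair (does one codeword prefix another?):
  A='00' vs B='010': no prefix
  A='00' vs D='011': no prefix
  A='00' vs G='10': no prefix
  A='00' vs E='11': no prefix
  B='010' vs A='00': no prefix
  B='010' vs D='011': no prefix
  B='010' vs G='10': no prefix
  B='010' vs E='11': no prefix
  D='011' vs A='00': no prefix
  D='011' vs B='010': no prefix
  D='011' vs G='10': no prefix
  D='011' vs E='11': no prefix
  G='10' vs A='00': no prefix
  G='10' vs B='010': no prefix
  G='10' vs D='011': no prefix
  G='10' vs E='11': no prefix
  E='11' vs A='00': no prefix
  E='11' vs B='010': no prefix
  E='11' vs D='011': no prefix
  E='11' vs G='10': no prefix
No violation found over all pairs.

YES -- this is a valid prefix code. No codeword is a prefix of any other codeword.


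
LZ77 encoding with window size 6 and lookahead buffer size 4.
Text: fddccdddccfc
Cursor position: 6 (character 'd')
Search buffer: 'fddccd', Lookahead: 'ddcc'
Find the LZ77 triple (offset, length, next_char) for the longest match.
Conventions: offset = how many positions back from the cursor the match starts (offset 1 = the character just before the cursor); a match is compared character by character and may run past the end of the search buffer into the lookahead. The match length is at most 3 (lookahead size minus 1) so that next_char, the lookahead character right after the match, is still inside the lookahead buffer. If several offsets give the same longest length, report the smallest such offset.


Try each offset into the search buffer:
  offset=1 (pos 5, char 'd'): match length 2
  offset=2 (pos 4, char 'c'): match length 0
  offset=3 (pos 3, char 'c'): match length 0
  offset=4 (pos 2, char 'd'): match length 1
  offset=5 (pos 1, char 'd'): match length 3
  offset=6 (pos 0, char 'f'): match length 0
Longest match has length 3 at offset 5.
next_char = character at position 6 + 3 = 9 -> 'c'

Best match: offset=5, length=3 (matching 'ddc' starting at position 1)
LZ77 triple: (5, 3, 'c')


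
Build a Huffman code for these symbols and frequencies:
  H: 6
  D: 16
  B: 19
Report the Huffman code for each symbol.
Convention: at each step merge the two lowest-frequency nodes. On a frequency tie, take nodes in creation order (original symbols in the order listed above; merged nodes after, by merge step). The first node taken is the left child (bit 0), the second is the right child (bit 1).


Huffman tree construction:
Step 1: Merge H(6) + D(16) = 22
Step 2: Merge B(19) + (H+D)(22) = 41
Read each symbol's code off the tree from the root (left child = 0, right child = 1).

Codes:
  H: 10 (length 2)
  D: 11 (length 2)
  B: 0 (length 1)
Average code length: 63/41 = 1.5366 bits/symbol


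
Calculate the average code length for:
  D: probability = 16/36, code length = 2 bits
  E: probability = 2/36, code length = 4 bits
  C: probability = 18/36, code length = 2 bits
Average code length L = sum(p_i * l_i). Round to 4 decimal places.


Weighted contributions p_i * l_i:
  D: (16/36) * 2 = 32/36
  E: (2/36) * 4 = 8/36
  C: (18/36) * 2 = 36/36
Sum = (32 + 8 + 36)/36 = 76/36

L = 76/36 = 2.1111 bits/symbol


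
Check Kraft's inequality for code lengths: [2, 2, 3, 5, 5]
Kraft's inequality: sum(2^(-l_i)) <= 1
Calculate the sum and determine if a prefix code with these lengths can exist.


Sum = 2^(-2) + 2^(-2) + 2^(-3) + 2^(-5) + 2^(-5)
    = 0.25 + 0.25 + 0.125 + 0.03125 + 0.03125
    = 22/32 = 0.6875
Since 0.6875 <= 1, Kraft's inequality IS satisfied.
A prefix code with these lengths CAN exist.

Kraft sum = 0.6875. Satisfied.


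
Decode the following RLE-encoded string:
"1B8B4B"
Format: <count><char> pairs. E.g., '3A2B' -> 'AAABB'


Expanding each <count><char> pair:
  1B -> 'B'
  8B -> 'BBBBBBBB'
  4B -> 'BBBB'

Decoded = BBBBBBBBBBBBB


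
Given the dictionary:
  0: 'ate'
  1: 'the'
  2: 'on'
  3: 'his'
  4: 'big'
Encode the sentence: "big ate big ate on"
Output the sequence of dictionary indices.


Look up each word in the dictionary:
  'big' -> 4
  'ate' -> 0
  'big' -> 4
  'ate' -> 0
  'on' -> 2

Encoded: [4, 0, 4, 0, 2]


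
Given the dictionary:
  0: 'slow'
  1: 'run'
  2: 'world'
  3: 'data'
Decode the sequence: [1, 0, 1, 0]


Look up each index in the dictionary:
  1 -> 'run'
  0 -> 'slow'
  1 -> 'run'
  0 -> 'slow'

Decoded: "run slow run slow"


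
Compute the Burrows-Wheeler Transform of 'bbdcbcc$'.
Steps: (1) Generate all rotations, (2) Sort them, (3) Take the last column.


Rotations (sorted):
  0: $bbdcbcc -> last char: c
  1: bbdcbcc$ -> last char: $
  2: bcc$bbdc -> last char: c
  3: bdcbcc$b -> last char: b
  4: c$bbdcbc -> last char: c
  5: cbcc$bbd -> last char: d
  6: cc$bbdcb -> last char: b
  7: dcbcc$bb -> last char: b


BWT = c$cbcdbb


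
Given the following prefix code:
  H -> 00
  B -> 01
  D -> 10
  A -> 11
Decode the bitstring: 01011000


Decoding step by step:
Bits 01 -> B
Bits 01 -> B
Bits 10 -> D
Bits 00 -> H


Decoded message: BBDH


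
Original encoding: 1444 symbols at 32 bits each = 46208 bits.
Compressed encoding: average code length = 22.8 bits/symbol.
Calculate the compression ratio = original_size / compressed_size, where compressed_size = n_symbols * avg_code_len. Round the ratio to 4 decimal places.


original_size = n_symbols * orig_bits = 1444 * 32 = 46208 bits
compressed_size = n_symbols * avg_code_len = 1444 * 22.8 = 32923.2 bits
ratio = original_size / compressed_size = 46208 / 32923.2 = 1.4035

Compression ratio = 1.4035


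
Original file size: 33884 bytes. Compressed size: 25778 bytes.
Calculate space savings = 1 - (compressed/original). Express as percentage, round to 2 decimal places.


ratio = compressed/original = 25778/33884 = 0.760772
savings = 1 - ratio = 1 - 0.760772 = 0.239228
as a percentage: 0.239228 * 100 = 23.92%

Space savings = 1 - 25778/33884 = 23.92%


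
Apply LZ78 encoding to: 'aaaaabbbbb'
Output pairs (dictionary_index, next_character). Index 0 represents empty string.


LZ78 encoding steps:
Dictionary: {0: ''}
Step 1: w='' (idx 0), next='a' -> output (0, 'a'), add 'a' as idx 1
Step 2: w='a' (idx 1), next='a' -> output (1, 'a'), add 'aa' as idx 2
Step 3: w='aa' (idx 2), next='b' -> output (2, 'b'), add 'aab' as idx 3
Step 4: w='' (idx 0), next='b' -> output (0, 'b'), add 'b' as idx 4
Step 5: w='b' (idx 4), next='b' -> output (4, 'b'), add 'bb' as idx 5
Step 6: w='b' (idx 4), end of input -> output (4, '')


Encoded: [(0, 'a'), (1, 'a'), (2, 'b'), (0, 'b'), (4, 'b'), (4, '')]


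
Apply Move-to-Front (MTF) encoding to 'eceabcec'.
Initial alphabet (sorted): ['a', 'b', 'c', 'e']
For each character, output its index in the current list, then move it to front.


MTF encoding:
'e': index 3 in ['a', 'b', 'c', 'e'] -> ['e', 'a', 'b', 'c']
'c': index 3 in ['e', 'a', 'b', 'c'] -> ['c', 'e', 'a', 'b']
'e': index 1 in ['c', 'e', 'a', 'b'] -> ['e', 'c', 'a', 'b']
'a': index 2 in ['e', 'c', 'a', 'b'] -> ['a', 'e', 'c', 'b']
'b': index 3 in ['a', 'e', 'c', 'b'] -> ['b', 'a', 'e', 'c']
'c': index 3 in ['b', 'a', 'e', 'c'] -> ['c', 'b', 'a', 'e']
'e': index 3 in ['c', 'b', 'a', 'e'] -> ['e', 'c', 'b', 'a']
'c': index 1 in ['e', 'c', 'b', 'a'] -> ['c', 'e', 'b', 'a']


Output: [3, 3, 1, 2, 3, 3, 3, 1]


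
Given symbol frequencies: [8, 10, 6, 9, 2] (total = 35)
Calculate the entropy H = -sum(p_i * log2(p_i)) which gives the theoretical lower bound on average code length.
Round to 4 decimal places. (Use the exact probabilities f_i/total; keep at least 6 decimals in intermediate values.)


Per-symbol terms -p_i * log2(p_i) with p_i = f_i/35:
  p = 8/35 = 0.228571: log2(p) = -2.129283, -p*log2(p) = 0.486693
  p = 10/35 = 0.285714: log2(p) = -1.807355, -p*log2(p) = 0.516387
  p = 6/35 = 0.171429: log2(p) = -2.544321, -p*log2(p) = 0.436169
  p = 9/35 = 0.257143: log2(p) = -1.959358, -p*log2(p) = 0.503835
  p = 2/35 = 0.057143: log2(p) = -4.129283, -p*log2(p) = 0.235959
H = 0.486693 + 0.516387 + 0.436169 + 0.503835 + 0.235959 = 2.179043

H = 2.179 bits/symbol


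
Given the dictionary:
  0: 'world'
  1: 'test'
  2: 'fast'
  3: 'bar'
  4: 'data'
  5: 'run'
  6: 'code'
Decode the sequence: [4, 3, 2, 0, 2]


Look up each index in the dictionary:
  4 -> 'data'
  3 -> 'bar'
  2 -> 'fast'
  0 -> 'world'
  2 -> 'fast'

Decoded: "data bar fast world fast"


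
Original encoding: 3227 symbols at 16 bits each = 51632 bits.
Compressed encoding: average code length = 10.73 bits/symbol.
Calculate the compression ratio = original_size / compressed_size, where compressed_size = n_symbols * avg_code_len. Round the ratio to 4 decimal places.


original_size = n_symbols * orig_bits = 3227 * 16 = 51632 bits
compressed_size = n_symbols * avg_code_len = 3227 * 10.73 = 34625.71 bits
ratio = original_size / compressed_size = 51632 / 34625.71 = 1.4911

Compression ratio = 1.4911


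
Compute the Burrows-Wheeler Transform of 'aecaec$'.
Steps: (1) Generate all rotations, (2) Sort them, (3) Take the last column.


Rotations (sorted):
  0: $aecaec -> last char: c
  1: aec$aec -> last char: c
  2: aecaec$ -> last char: $
  3: c$aecae -> last char: e
  4: caec$ae -> last char: e
  5: ec$aeca -> last char: a
  6: ecaec$a -> last char: a


BWT = cc$eeaa


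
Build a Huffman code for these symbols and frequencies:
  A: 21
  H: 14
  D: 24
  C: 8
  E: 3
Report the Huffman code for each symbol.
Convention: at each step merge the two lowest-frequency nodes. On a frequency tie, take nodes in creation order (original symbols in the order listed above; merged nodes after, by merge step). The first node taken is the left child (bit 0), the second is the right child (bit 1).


Huffman tree construction:
Step 1: Merge E(3) + C(8) = 11
Step 2: Merge (E+C)(11) + H(14) = 25
Step 3: Merge A(21) + D(24) = 45
Step 4: Merge ((E+C)+H)(25) + (A+D)(45) = 70
Read each symbol's code off the tree from the root (left child = 0, right child = 1).

Codes:
  A: 10 (length 2)
  H: 01 (length 2)
  D: 11 (length 2)
  C: 001 (length 3)
  E: 000 (length 3)
Average code length: 151/70 = 2.1571 bits/symbol


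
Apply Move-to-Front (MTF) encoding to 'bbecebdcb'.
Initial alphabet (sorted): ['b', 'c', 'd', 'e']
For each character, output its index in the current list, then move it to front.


MTF encoding:
'b': index 0 in ['b', 'c', 'd', 'e'] -> ['b', 'c', 'd', 'e']
'b': index 0 in ['b', 'c', 'd', 'e'] -> ['b', 'c', 'd', 'e']
'e': index 3 in ['b', 'c', 'd', 'e'] -> ['e', 'b', 'c', 'd']
'c': index 2 in ['e', 'b', 'c', 'd'] -> ['c', 'e', 'b', 'd']
'e': index 1 in ['c', 'e', 'b', 'd'] -> ['e', 'c', 'b', 'd']
'b': index 2 in ['e', 'c', 'b', 'd'] -> ['b', 'e', 'c', 'd']
'd': index 3 in ['b', 'e', 'c', 'd'] -> ['d', 'b', 'e', 'c']
'c': index 3 in ['d', 'b', 'e', 'c'] -> ['c', 'd', 'b', 'e']
'b': index 2 in ['c', 'd', 'b', 'e'] -> ['b', 'c', 'd', 'e']


Output: [0, 0, 3, 2, 1, 2, 3, 3, 2]


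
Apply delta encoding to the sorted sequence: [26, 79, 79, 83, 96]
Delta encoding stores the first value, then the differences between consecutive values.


First value: 26
Deltas:
  79 - 26 = 53
  79 - 79 = 0
  83 - 79 = 4
  96 - 83 = 13


Delta encoded: [26, 53, 0, 4, 13]


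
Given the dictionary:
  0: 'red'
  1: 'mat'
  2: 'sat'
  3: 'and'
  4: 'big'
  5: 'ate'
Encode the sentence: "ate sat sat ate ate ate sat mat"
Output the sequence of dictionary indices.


Look up each word in the dictionary:
  'ate' -> 5
  'sat' -> 2
  'sat' -> 2
  'ate' -> 5
  'ate' -> 5
  'ate' -> 5
  'sat' -> 2
  'mat' -> 1

Encoded: [5, 2, 2, 5, 5, 5, 2, 1]


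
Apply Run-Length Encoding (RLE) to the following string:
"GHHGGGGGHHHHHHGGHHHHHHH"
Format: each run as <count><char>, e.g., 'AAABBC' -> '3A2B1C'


Scanning runs left to right:
  i=0: run of 'G' x 1 -> '1G'
  i=1: run of 'H' x 2 -> '2H'
  i=3: run of 'G' x 5 -> '5G'
  i=8: run of 'H' x 6 -> '6H'
  i=14: run of 'G' x 2 -> '2G'
  i=16: run of 'H' x 7 -> '7H'

RLE = 1G2H5G6H2G7H


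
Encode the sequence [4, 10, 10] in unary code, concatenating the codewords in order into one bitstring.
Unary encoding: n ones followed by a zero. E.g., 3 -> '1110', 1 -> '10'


Encode each number as n ones followed by a terminating 0:
  4 -> 11110 (5 bits)
  10 -> 11111111110 (11 bits)
  10 -> 11111111110 (11 bits)
Total length = 5 + 11 + 11 = 27 bits.

Unary([4, 10, 10]) = 111101111111111011111111110 (27 bits)


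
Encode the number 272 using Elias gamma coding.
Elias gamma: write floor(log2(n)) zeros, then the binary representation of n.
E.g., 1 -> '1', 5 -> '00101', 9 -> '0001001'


num_bits = floor(log2(272)) + 1 = 9
leading_zeros = num_bits - 1 = 8
binary(272) = 100010000

Elias gamma(272) = '00000000' + '100010000' = 00000000100010000 (17 bits)


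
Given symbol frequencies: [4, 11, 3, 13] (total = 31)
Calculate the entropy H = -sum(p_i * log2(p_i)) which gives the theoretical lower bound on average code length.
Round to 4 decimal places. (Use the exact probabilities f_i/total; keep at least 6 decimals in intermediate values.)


Per-symbol terms -p_i * log2(p_i) with p_i = f_i/31:
  p = 4/31 = 0.129032: log2(p) = -2.954196, -p*log2(p) = 0.381187
  p = 11/31 = 0.354839: log2(p) = -1.494765, -p*log2(p) = 0.530400
  p = 3/31 = 0.096774: log2(p) = -3.369234, -p*log2(p) = 0.326055
  p = 13/31 = 0.419355: log2(p) = -1.253757, -p*log2(p) = 0.525769
H = 0.381187 + 0.530400 + 0.326055 + 0.525769 = 1.763411

H = 1.7634 bits/symbol


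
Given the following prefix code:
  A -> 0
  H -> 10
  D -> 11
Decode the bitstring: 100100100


Decoding step by step:
Bits 10 -> H
Bits 0 -> A
Bits 10 -> H
Bits 0 -> A
Bits 10 -> H
Bits 0 -> A


Decoded message: HAHAHA


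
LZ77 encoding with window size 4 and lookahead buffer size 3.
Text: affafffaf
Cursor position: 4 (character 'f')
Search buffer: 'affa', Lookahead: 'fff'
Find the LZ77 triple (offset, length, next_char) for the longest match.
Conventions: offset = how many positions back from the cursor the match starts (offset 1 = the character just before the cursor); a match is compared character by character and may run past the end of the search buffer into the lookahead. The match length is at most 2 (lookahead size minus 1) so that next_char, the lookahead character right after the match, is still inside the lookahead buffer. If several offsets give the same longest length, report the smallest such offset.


Try each offset into the search buffer:
  offset=1 (pos 3, char 'a'): match length 0
  offset=2 (pos 2, char 'f'): match length 1
  offset=3 (pos 1, char 'f'): match length 2
  offset=4 (pos 0, char 'a'): match length 0
Longest match has length 2 at offset 3.
next_char = character at position 4 + 2 = 6 -> 'f'

Best match: offset=3, length=2 (matching 'ff' starting at position 1)
LZ77 triple: (3, 2, 'f')


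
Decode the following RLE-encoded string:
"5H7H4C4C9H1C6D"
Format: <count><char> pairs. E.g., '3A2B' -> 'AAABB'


Expanding each <count><char> pair:
  5H -> 'HHHHH'
  7H -> 'HHHHHHH'
  4C -> 'CCCC'
  4C -> 'CCCC'
  9H -> 'HHHHHHHHH'
  1C -> 'C'
  6D -> 'DDDDDD'

Decoded = HHHHHHHHHHHHCCCCCCCCHHHHHHHHHCDDDDDD


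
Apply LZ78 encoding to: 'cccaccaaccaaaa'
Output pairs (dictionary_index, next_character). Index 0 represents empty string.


LZ78 encoding steps:
Dictionary: {0: ''}
Step 1: w='' (idx 0), next='c' -> output (0, 'c'), add 'c' as idx 1
Step 2: w='c' (idx 1), next='c' -> output (1, 'c'), add 'cc' as idx 2
Step 3: w='' (idx 0), next='a' -> output (0, 'a'), add 'a' as idx 3
Step 4: w='cc' (idx 2), next='a' -> output (2, 'a'), add 'cca' as idx 4
Step 5: w='a' (idx 3), next='c' -> output (3, 'c'), add 'ac' as idx 5
Step 6: w='c' (idx 1), next='a' -> output (1, 'a'), add 'ca' as idx 6
Step 7: w='a' (idx 3), next='a' -> output (3, 'a'), add 'aa' as idx 7
Step 8: w='a' (idx 3), end of input -> output (3, '')


Encoded: [(0, 'c'), (1, 'c'), (0, 'a'), (2, 'a'), (3, 'c'), (1, 'a'), (3, 'a'), (3, '')]


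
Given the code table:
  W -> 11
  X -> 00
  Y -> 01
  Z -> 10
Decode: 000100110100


Decoding:
00 -> X
01 -> Y
00 -> X
11 -> W
01 -> Y
00 -> X


Result: XYXWYX


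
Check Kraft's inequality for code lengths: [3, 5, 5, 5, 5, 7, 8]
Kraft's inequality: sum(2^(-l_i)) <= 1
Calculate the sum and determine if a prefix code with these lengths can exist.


Sum = 2^(-3) + 2^(-5) + 2^(-5) + 2^(-5) + 2^(-5) + 2^(-7) + 2^(-8)
    = 0.125 + 0.03125 + 0.03125 + 0.03125 + 0.03125 + 0.0078125 + 0.00390625
    = 67/256 = 0.26171875
Since 0.26171875 <= 1, Kraft's inequality IS satisfied.
A prefix code with these lengths CAN exist.

Kraft sum = 0.26171875. Satisfied.


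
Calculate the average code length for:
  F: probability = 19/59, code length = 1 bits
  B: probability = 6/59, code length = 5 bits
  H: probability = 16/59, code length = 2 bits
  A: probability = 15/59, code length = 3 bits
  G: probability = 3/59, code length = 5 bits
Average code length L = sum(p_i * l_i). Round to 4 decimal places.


Weighted contributions p_i * l_i:
  F: (19/59) * 1 = 19/59
  B: (6/59) * 5 = 30/59
  H: (16/59) * 2 = 32/59
  A: (15/59) * 3 = 45/59
  G: (3/59) * 5 = 15/59
Sum = (19 + 30 + 32 + 45 + 15)/59 = 141/59

L = 141/59 = 2.3898 bits/symbol


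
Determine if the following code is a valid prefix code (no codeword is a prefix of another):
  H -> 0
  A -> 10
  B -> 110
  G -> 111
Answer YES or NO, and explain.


Checking each pair (does one codeword prefix another?):
  H='0' vs A='10': no prefix
  H='0' vs B='110': no prefix
  H='0' vs G='111': no prefix
  A='10' vs H='0': no prefix
  A='10' vs B='110': no prefix
  A='10' vs G='111': no prefix
  B='110' vs H='0': no prefix
  B='110' vs A='10': no prefix
  B='110' vs G='111': no prefix
  G='111' vs H='0': no prefix
  G='111' vs A='10': no prefix
  G='111' vs B='110': no prefix
No violation found over all pairs.

YES -- this is a valid prefix code. No codeword is a prefix of any other codeword.


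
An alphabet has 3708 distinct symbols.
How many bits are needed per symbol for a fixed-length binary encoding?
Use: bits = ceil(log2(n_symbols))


log2(3708) = 11.8564
Bracket: 2^11 = 2048 < 3708 <= 2^12 = 4096
So ceil(log2(3708)) = 12

bits = ceil(log2(3708)) = ceil(11.8564) = 12 bits


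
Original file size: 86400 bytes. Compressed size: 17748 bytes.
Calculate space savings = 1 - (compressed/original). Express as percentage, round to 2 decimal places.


ratio = compressed/original = 17748/86400 = 0.205417
savings = 1 - ratio = 1 - 0.205417 = 0.794583
as a percentage: 0.794583 * 100 = 79.46%

Space savings = 1 - 17748/86400 = 79.46%


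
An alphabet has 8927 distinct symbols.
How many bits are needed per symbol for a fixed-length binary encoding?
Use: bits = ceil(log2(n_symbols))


log2(8927) = 13.124
Bracket: 2^13 = 8192 < 8927 <= 2^14 = 16384
So ceil(log2(8927)) = 14

bits = ceil(log2(8927)) = ceil(13.124) = 14 bits


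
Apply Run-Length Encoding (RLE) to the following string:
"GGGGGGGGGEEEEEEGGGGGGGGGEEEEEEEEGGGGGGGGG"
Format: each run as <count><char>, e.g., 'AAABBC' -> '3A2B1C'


Scanning runs left to right:
  i=0: run of 'G' x 9 -> '9G'
  i=9: run of 'E' x 6 -> '6E'
  i=15: run of 'G' x 9 -> '9G'
  i=24: run of 'E' x 8 -> '8E'
  i=32: run of 'G' x 9 -> '9G'

RLE = 9G6E9G8E9G


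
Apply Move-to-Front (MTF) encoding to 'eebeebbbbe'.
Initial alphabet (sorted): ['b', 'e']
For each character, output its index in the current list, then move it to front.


MTF encoding:
'e': index 1 in ['b', 'e'] -> ['e', 'b']
'e': index 0 in ['e', 'b'] -> ['e', 'b']
'b': index 1 in ['e', 'b'] -> ['b', 'e']
'e': index 1 in ['b', 'e'] -> ['e', 'b']
'e': index 0 in ['e', 'b'] -> ['e', 'b']
'b': index 1 in ['e', 'b'] -> ['b', 'e']
'b': index 0 in ['b', 'e'] -> ['b', 'e']
'b': index 0 in ['b', 'e'] -> ['b', 'e']
'b': index 0 in ['b', 'e'] -> ['b', 'e']
'e': index 1 in ['b', 'e'] -> ['e', 'b']


Output: [1, 0, 1, 1, 0, 1, 0, 0, 0, 1]
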